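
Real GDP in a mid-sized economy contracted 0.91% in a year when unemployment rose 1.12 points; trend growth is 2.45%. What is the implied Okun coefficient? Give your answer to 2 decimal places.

Growth form: g_Y = g_Y* - β × Δu, so β = (g_Y* - g_Y)/Δu.
β = (2.45 + 0.91)/1.12 = 3.36/1.12 = 3.00.

β ≈ 3.00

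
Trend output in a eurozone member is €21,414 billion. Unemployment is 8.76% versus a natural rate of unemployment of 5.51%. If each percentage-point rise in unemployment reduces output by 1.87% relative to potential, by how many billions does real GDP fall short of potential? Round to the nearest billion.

Output gap = -1.87 × (8.76 - 5.51) = -1.87 × 3.25 = -6.0775%.
Actual GDP ≈ 21414 × 0.939225 ≈ 20113 billion, so the shortfall is 21414 - 20113 = 1301 billion.

€1,301 billion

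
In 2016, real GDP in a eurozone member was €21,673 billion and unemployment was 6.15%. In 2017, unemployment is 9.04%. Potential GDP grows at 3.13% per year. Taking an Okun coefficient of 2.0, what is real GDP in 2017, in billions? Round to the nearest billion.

Δu = 9.04 - 6.15 = 2.89 points.
Okun's law (growth form): g_Y = g_Y* - β × Δu = 3.13 - 2.0 × (2.89) = 3.13 - 5.78 = -2.65%.
Real GDP in the next year = 21673 × (1 - 2.65/100) = 21673 × 0.9735 ≈ 21099 billion.

€21,099 billion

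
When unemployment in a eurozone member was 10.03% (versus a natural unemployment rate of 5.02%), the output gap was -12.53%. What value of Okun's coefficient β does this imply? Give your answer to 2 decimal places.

β ≈ 2.50

Okun's law: output gap = -β × (u - u*).
-12.53 = -β × (10.03 - 5.02) = -β × 5.01, so β = 12.53/5.01 = 2.50.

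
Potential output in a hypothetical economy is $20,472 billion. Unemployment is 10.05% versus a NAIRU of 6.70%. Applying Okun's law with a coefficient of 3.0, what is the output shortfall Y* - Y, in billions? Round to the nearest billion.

$2,057 billion

Output gap = -3.0 × (10.05 - 6.7) = -3 × 3.35 = -10.05%.
Actual GDP ≈ 20472 × 0.8995 ≈ 18415 billion, so the shortfall is 20472 - 18415 = 2057 billion.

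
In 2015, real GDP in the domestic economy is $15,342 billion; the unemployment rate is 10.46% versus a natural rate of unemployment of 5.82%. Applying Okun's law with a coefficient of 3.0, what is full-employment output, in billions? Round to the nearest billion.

Unemployment gap = 10.46 - 5.82 = 4.64 points, so output gap = -3 × 4.64 = -13.92%.
Since Y = Y* × (1 + gap/100), Y* = 15342/0.8608 ≈ 17823 billion.

$17,823 billion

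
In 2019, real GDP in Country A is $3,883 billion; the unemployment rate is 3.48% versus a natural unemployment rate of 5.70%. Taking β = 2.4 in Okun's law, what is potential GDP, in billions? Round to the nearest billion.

Unemployment gap = 3.48 - 5.7 = -2.22 points, so output gap = -2.4 × (-2.22) = 5.328%.
Since Y = Y* × (1 + gap/100), Y* = 3883/1.05328 ≈ 3687 billion.

$3,687 billion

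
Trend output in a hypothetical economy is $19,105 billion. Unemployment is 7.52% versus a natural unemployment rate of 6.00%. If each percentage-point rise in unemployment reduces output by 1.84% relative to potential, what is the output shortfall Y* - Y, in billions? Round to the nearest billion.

Output gap = -1.84 × (7.52 - 6) = -1.84 × 1.52 = -2.7968%.
Actual GDP ≈ 19105 × 0.972032 ≈ 18571 billion, so the shortfall is 19105 - 18571 = 534 billion.

$534 billion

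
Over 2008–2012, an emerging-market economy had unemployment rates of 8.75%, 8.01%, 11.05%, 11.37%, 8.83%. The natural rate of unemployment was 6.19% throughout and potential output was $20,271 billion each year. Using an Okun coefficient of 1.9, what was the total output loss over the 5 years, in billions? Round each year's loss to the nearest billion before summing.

Year 2008: gap = -1.9 × (8.75 - 6.19) = -4.864%, loss ≈ 20271 × 4.864/100 ≈ 986.
Year 2009: gap = -1.9 × (8.01 - 6.19) = -3.458%, loss ≈ 20271 × 3.458/100 ≈ 701.
Year 2010: gap = -1.9 × (11.05 - 6.19) = -9.234%, loss ≈ 20271 × 9.234/100 ≈ 1872.
Year 2011: gap = -1.9 × (11.37 - 6.19) = -9.842%, loss ≈ 20271 × 9.842/100 ≈ 1995.
Year 2012: gap = -1.9 × (8.83 - 6.19) = -5.016%, loss ≈ 20271 × 5.016/100 ≈ 1017.
Total lost output = 986 + 701 + 1872 + 1995 + 1017 = 6571 billion.

$6,571 billion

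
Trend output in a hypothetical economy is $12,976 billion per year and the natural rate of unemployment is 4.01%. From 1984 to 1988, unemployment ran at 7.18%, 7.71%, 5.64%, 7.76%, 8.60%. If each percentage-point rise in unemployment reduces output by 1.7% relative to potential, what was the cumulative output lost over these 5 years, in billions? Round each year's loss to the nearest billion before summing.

Year 1984: gap = -1.7 × (7.18 - 4.01) = -5.389%, loss ≈ 12976 × 5.389/100 ≈ 699.
Year 1985: gap = -1.7 × (7.71 - 4.01) = -6.29%, loss ≈ 12976 × 6.29/100 ≈ 816.
Year 1986: gap = -1.7 × (5.64 - 4.01) = -2.771%, loss ≈ 12976 × 2.771/100 ≈ 360.
Year 1987: gap = -1.7 × (7.76 - 4.01) = -6.375%, loss ≈ 12976 × 6.375/100 ≈ 827.
Year 1988: gap = -1.7 × (8.6 - 4.01) = -7.803%, loss ≈ 12976 × 7.803/100 ≈ 1013.
Total lost output = 699 + 816 + 360 + 827 + 1013 = 3715 billion.

$3,715 billion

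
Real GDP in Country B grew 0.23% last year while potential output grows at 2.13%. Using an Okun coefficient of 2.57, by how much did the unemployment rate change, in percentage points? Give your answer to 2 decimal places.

Growth-rate Okun's law: g_Y = g_Y* - β × Δu, so Δu = (g_Y* - g_Y)/β.
Δu = (2.13 - 0.23)/2.57 = 1.9/2.57 = 0.74 percentage points.

0.74 percentage points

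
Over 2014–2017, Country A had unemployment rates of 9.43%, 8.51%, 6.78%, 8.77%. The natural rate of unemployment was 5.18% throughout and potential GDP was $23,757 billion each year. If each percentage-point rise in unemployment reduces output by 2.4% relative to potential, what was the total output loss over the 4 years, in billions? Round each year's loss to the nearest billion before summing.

Year 2014: gap = -2.4 × (9.43 - 5.18) = -10.2%, loss ≈ 23757 × 10.2/100 ≈ 2423.
Year 2015: gap = -2.4 × (8.51 - 5.18) = -7.992%, loss ≈ 23757 × 7.992/100 ≈ 1899.
Year 2016: gap = -2.4 × (6.78 - 5.18) = -3.84%, loss ≈ 23757 × 3.84/100 ≈ 912.
Year 2017: gap = -2.4 × (8.77 - 5.18) = -8.616%, loss ≈ 23757 × 8.616/100 ≈ 2047.
Total lost output = 2423 + 1899 + 912 + 2047 = 7281 billion.

$7,281 billion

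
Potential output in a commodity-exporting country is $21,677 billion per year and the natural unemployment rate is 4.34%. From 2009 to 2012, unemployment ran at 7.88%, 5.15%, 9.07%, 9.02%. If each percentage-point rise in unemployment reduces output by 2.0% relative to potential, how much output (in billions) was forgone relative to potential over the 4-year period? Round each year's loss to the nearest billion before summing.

$5,966 billion

Year 2009: gap = -2.0 × (7.88 - 4.34) = -7.08%, loss ≈ 21677 × 7.08/100 ≈ 1535.
Year 2010: gap = -2.0 × (5.15 - 4.34) = -1.62%, loss ≈ 21677 × 1.62/100 ≈ 351.
Year 2011: gap = -2.0 × (9.07 - 4.34) = -9.46%, loss ≈ 21677 × 9.46/100 ≈ 2051.
Year 2012: gap = -2.0 × (9.02 - 4.34) = -9.36%, loss ≈ 21677 × 9.36/100 ≈ 2029.
Total lost output = 1535 + 351 + 2051 + 2029 = 5966 billion.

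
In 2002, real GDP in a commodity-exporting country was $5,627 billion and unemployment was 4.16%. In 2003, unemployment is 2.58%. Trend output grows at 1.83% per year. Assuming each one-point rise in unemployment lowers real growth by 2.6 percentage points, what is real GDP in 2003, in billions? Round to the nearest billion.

$5,961 billion

Δu = 2.58 - 4.16 = -1.58 points.
Okun's law (growth form): g_Y = g_Y* - β × Δu = 1.83 - 2.6 × (-1.58) = 1.83 + 4.108 = 5.938%.
Real GDP in the next year = 5627 × (1 + 5.938/100) = 5627 × 1.05938 ≈ 5961 billion.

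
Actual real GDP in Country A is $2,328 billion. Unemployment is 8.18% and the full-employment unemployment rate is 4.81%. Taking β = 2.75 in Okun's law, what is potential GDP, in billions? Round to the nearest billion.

Unemployment gap = 8.18 - 4.81 = 3.37 points, so output gap = -2.75 × 3.37 = -9.2675%.
Since Y = Y* × (1 + gap/100), Y* = 2328/0.907325 ≈ 2566 billion.

$2,566 billion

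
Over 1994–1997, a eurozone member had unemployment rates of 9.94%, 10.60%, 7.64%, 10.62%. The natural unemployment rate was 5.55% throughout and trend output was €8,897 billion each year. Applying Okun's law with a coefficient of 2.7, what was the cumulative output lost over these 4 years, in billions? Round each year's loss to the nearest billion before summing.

€3,988 billion

Year 1994: gap = -2.7 × (9.94 - 5.55) = -11.853%, loss ≈ 8897 × 11.853/100 ≈ 1055.
Year 1995: gap = -2.7 × (10.6 - 5.55) = -13.635%, loss ≈ 8897 × 13.635/100 ≈ 1213.
Year 1996: gap = -2.7 × (7.64 - 5.55) = -5.643%, loss ≈ 8897 × 5.643/100 ≈ 502.
Year 1997: gap = -2.7 × (10.62 - 5.55) = -13.689%, loss ≈ 8897 × 13.689/100 ≈ 1218.
Total lost output = 1055 + 1213 + 502 + 1218 = 3988 billion.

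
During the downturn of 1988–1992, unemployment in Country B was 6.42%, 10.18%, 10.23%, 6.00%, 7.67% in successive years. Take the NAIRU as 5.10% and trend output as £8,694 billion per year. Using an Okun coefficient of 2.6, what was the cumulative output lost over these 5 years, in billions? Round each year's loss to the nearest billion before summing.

Year 1988: gap = -2.6 × (6.42 - 5.1) = -3.432%, loss ≈ 8694 × 3.432/100 ≈ 298.
Year 1989: gap = -2.6 × (10.18 - 5.1) = -13.208%, loss ≈ 8694 × 13.208/100 ≈ 1148.
Year 1990: gap = -2.6 × (10.23 - 5.1) = -13.338%, loss ≈ 8694 × 13.338/100 ≈ 1160.
Year 1991: gap = -2.6 × (6 - 5.1) = -2.34%, loss ≈ 8694 × 2.34/100 ≈ 203.
Year 1992: gap = -2.6 × (7.67 - 5.1) = -6.682%, loss ≈ 8694 × 6.682/100 ≈ 581.
Total lost output = 298 + 1148 + 1160 + 203 + 581 = 3390 billion.

£3,390 billion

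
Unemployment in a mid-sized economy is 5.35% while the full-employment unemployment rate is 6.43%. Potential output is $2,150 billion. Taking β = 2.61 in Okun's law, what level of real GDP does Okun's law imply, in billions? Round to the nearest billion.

Unemployment gap = 5.35 - 6.43 = -1.08 points, so the output gap is -2.61 × (-1.08) = 2.8188%.
Actual GDP = 2150 × (1 + 2.8188/100) = 2150 × 1.028188 ≈ 2211 billion.

$2,211 billion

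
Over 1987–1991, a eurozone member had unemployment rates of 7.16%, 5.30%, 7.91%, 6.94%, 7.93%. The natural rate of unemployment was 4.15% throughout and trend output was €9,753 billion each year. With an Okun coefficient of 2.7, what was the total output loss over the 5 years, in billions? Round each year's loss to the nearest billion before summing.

Year 1987: gap = -2.7 × (7.16 - 4.15) = -8.127%, loss ≈ 9753 × 8.127/100 ≈ 793.
Year 1988: gap = -2.7 × (5.3 - 4.15) = -3.105%, loss ≈ 9753 × 3.105/100 ≈ 303.
Year 1989: gap = -2.7 × (7.91 - 4.15) = -10.152%, loss ≈ 9753 × 10.152/100 ≈ 990.
Year 1990: gap = -2.7 × (6.94 - 4.15) = -7.533%, loss ≈ 9753 × 7.533/100 ≈ 735.
Year 1991: gap = -2.7 × (7.93 - 4.15) = -10.206%, loss ≈ 9753 × 10.206/100 ≈ 995.
Total lost output = 793 + 303 + 990 + 735 + 995 = 3816 billion.

€3,816 billion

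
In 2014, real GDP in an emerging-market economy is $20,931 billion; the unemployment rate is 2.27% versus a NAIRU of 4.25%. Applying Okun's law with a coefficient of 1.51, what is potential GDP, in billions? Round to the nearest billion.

Unemployment gap = 2.27 - 4.25 = -1.98 points, so output gap = -1.51 × (-1.98) = 2.9898%.
Since Y = Y* × (1 + gap/100), Y* = 20931/1.029898 ≈ 20323 billion.

$20,323 billion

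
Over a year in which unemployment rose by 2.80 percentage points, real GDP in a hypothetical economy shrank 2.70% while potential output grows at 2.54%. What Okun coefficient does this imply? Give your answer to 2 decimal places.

Growth form: g_Y = g_Y* - β × Δu, so β = (g_Y* - g_Y)/Δu.
β = (2.54 + 2.7)/2.80 = 5.24/2.80 = 1.87.

β ≈ 1.87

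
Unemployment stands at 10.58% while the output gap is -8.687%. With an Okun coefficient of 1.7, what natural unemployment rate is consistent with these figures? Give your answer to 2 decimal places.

5.47%

From Okun's law, u - u* = -(output gap)/β = -(-8.687)/1.7 = 5.11 points.
So u* = 10.58 - 5.11 = 5.47%.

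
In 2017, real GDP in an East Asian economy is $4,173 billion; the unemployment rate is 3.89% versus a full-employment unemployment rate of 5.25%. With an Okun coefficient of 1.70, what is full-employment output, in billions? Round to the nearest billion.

$4,079 billion

Unemployment gap = 3.89 - 5.25 = -1.36 points, so output gap = -1.7 × (-1.36) = 2.312%.
Since Y = Y* × (1 + gap/100), Y* = 4173/1.02312 ≈ 4079 billion.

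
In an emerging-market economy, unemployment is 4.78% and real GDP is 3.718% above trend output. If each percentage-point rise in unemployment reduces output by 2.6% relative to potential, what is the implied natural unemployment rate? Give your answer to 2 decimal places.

From Okun's law, u - u* = -(output gap)/β = -(3.718)/2.6 = -1.43 points.
So u* = 4.78 + 1.43 = 6.21%.

6.21%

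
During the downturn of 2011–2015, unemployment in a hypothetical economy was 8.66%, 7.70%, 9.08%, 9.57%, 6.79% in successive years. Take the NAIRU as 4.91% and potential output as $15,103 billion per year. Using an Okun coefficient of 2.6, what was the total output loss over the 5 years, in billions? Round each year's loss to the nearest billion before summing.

$6,774 billion

Year 2011: gap = -2.6 × (8.66 - 4.91) = -9.75%, loss ≈ 15103 × 9.75/100 ≈ 1473.
Year 2012: gap = -2.6 × (7.7 - 4.91) = -7.254%, loss ≈ 15103 × 7.254/100 ≈ 1096.
Year 2013: gap = -2.6 × (9.08 - 4.91) = -10.842%, loss ≈ 15103 × 10.842/100 ≈ 1637.
Year 2014: gap = -2.6 × (9.57 - 4.91) = -12.116%, loss ≈ 15103 × 12.116/100 ≈ 1830.
Year 2015: gap = -2.6 × (6.79 - 4.91) = -4.888%, loss ≈ 15103 × 4.888/100 ≈ 738.
Total lost output = 1473 + 1096 + 1637 + 1830 + 738 = 6774 billion.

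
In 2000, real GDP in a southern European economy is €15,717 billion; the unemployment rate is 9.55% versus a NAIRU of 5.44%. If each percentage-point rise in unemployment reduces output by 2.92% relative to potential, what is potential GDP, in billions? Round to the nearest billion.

€17,860 billion

Unemployment gap = 9.55 - 5.44 = 4.11 points, so output gap = -2.92 × 4.11 = -12.0012%.
Since Y = Y* × (1 + gap/100), Y* = 15717/0.879988 ≈ 17860 billion.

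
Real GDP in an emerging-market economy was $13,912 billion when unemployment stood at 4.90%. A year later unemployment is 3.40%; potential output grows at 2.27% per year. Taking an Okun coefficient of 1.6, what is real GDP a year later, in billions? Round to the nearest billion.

$14,562 billion

Δu = 3.4 - 4.9 = -1.5 points.
Okun's law (growth form): g_Y = g_Y* - β × Δu = 2.27 - 1.6 × (-1.50) = 2.27 + 2.4 = 4.67%.
Real GDP in the next year = 13912 × (1 + 4.67/100) = 13912 × 1.0467 ≈ 14562 billion.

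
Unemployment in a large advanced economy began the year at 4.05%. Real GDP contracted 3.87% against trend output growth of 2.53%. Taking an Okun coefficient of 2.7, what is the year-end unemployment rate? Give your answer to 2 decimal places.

Growth-rate Okun's law: g_Y = g_Y* - β × Δu, so Δu = (g_Y* - g_Y)/β.
Δu = (2.53 + 3.87)/2.7 = 6.4/2.7 = 2.37 percentage points.
Year-end unemployment = 4.05 + 2.37 = 6.42%.

6.42%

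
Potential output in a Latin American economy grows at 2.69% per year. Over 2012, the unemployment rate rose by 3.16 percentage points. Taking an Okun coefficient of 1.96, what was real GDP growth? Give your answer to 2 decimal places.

-3.50%

Growth-rate Okun's law: g_Y = g_Y* - β × Δu.
g_Y = 2.69 - 1.96 × (3.16) = 2.69 - 6.1936 = -3.5036%, i.e. -3.50% to 2 d.p.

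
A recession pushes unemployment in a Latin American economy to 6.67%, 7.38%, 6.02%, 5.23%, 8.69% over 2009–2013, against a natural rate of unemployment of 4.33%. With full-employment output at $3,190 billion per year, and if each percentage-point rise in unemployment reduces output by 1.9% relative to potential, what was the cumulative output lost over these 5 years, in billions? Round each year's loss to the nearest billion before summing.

Year 2009: gap = -1.9 × (6.67 - 4.33) = -4.446%, loss ≈ 3190 × 4.446/100 ≈ 142.
Year 2010: gap = -1.9 × (7.38 - 4.33) = -5.795%, loss ≈ 3190 × 5.795/100 ≈ 185.
Year 2011: gap = -1.9 × (6.02 - 4.33) = -3.211%, loss ≈ 3190 × 3.211/100 ≈ 102.
Year 2012: gap = -1.9 × (5.23 - 4.33) = -1.71%, loss ≈ 3190 × 1.71/100 ≈ 55.
Year 2013: gap = -1.9 × (8.69 - 4.33) = -8.284%, loss ≈ 3190 × 8.284/100 ≈ 264.
Total lost output = 142 + 185 + 102 + 55 + 264 = 748 billion.

$748 billion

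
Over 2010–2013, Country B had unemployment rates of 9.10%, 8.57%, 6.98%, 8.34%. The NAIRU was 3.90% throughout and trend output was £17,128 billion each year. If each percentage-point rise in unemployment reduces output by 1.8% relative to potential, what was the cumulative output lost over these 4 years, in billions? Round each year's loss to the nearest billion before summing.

£5,362 billion

Year 2010: gap = -1.8 × (9.1 - 3.9) = -9.36%, loss ≈ 17128 × 9.36/100 ≈ 1603.
Year 2011: gap = -1.8 × (8.57 - 3.9) = -8.406%, loss ≈ 17128 × 8.406/100 ≈ 1440.
Year 2012: gap = -1.8 × (6.98 - 3.9) = -5.544%, loss ≈ 17128 × 5.544/100 ≈ 950.
Year 2013: gap = -1.8 × (8.34 - 3.9) = -7.992%, loss ≈ 17128 × 7.992/100 ≈ 1369.
Total lost output = 1603 + 1440 + 950 + 1369 = 5362 billion.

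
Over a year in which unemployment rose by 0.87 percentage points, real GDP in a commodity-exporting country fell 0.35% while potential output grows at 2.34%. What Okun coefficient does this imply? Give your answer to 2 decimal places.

β ≈ 3.09

Growth form: g_Y = g_Y* - β × Δu, so β = (g_Y* - g_Y)/Δu.
β = (2.34 + 0.35)/0.87 = 2.69/0.87 = 3.09.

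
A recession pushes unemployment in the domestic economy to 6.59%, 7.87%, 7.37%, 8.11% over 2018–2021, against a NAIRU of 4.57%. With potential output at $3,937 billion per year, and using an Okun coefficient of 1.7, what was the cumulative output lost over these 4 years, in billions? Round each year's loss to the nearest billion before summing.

Year 2018: gap = -1.7 × (6.59 - 4.57) = -3.434%, loss ≈ 3937 × 3.434/100 ≈ 135.
Year 2019: gap = -1.7 × (7.87 - 4.57) = -5.61%, loss ≈ 3937 × 5.61/100 ≈ 221.
Year 2020: gap = -1.7 × (7.37 - 4.57) = -4.76%, loss ≈ 3937 × 4.76/100 ≈ 187.
Year 2021: gap = -1.7 × (8.11 - 4.57) = -6.018%, loss ≈ 3937 × 6.018/100 ≈ 237.
Total lost output = 135 + 221 + 187 + 237 = 780 billion.

$780 billion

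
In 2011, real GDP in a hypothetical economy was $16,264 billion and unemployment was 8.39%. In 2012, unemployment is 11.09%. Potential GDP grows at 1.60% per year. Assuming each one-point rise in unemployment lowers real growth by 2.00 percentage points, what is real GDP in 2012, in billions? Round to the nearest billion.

$15,646 billion

Δu = 11.09 - 8.39 = 2.7 points.
Okun's law (growth form): g_Y = g_Y* - β × Δu = 1.60 - 2.00 × (2.70) = 1.6 - 5.4 = -3.8%.
Real GDP in the next year = 16264 × (1 - 3.8/100) = 16264 × 0.962 ≈ 15646 billion.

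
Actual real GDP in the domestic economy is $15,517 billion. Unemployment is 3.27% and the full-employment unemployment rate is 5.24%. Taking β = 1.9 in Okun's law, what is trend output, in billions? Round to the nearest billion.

Unemployment gap = 3.27 - 5.24 = -1.97 points, so output gap = -1.9 × (-1.97) = 3.743%.
Since Y = Y* × (1 + gap/100), Y* = 15517/1.03743 ≈ 14957 billion.

$14,957 billion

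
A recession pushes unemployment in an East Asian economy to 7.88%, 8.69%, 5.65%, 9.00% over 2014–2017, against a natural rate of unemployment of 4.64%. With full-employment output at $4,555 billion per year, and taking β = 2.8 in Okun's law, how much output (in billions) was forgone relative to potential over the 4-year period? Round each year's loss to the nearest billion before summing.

$1,615 billion

Year 2014: gap = -2.8 × (7.88 - 4.64) = -9.072%, loss ≈ 4555 × 9.072/100 ≈ 413.
Year 2015: gap = -2.8 × (8.69 - 4.64) = -11.34%, loss ≈ 4555 × 11.34/100 ≈ 517.
Year 2016: gap = -2.8 × (5.65 - 4.64) = -2.828%, loss ≈ 4555 × 2.828/100 ≈ 129.
Year 2017: gap = -2.8 × (9 - 4.64) = -12.208%, loss ≈ 4555 × 12.208/100 ≈ 556.
Total lost output = 413 + 517 + 129 + 556 = 1615 billion.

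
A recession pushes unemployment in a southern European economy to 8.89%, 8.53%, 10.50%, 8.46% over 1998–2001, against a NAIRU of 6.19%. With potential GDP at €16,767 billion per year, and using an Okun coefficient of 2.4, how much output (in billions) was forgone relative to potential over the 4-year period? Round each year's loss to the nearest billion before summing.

Year 1998: gap = -2.4 × (8.89 - 6.19) = -6.48%, loss ≈ 16767 × 6.48/100 ≈ 1087.
Year 1999: gap = -2.4 × (8.53 - 6.19) = -5.616%, loss ≈ 16767 × 5.616/100 ≈ 942.
Year 2000: gap = -2.4 × (10.5 - 6.19) = -10.344%, loss ≈ 16767 × 10.344/100 ≈ 1734.
Year 2001: gap = -2.4 × (8.46 - 6.19) = -5.448%, loss ≈ 16767 × 5.448/100 ≈ 913.
Total lost output = 1087 + 942 + 1734 + 913 = 4676 billion.

€4,676 billion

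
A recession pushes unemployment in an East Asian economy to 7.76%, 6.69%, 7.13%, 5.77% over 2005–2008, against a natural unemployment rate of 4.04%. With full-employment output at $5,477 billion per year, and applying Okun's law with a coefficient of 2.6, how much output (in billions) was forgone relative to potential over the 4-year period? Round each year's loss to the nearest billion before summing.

Year 2005: gap = -2.6 × (7.76 - 4.04) = -9.672%, loss ≈ 5477 × 9.672/100 ≈ 530.
Year 2006: gap = -2.6 × (6.69 - 4.04) = -6.89%, loss ≈ 5477 × 6.89/100 ≈ 377.
Year 2007: gap = -2.6 × (7.13 - 4.04) = -8.034%, loss ≈ 5477 × 8.034/100 ≈ 440.
Year 2008: gap = -2.6 × (5.77 - 4.04) = -4.498%, loss ≈ 5477 × 4.498/100 ≈ 246.
Total lost output = 530 + 377 + 440 + 246 = 1593 billion.

$1,593 billion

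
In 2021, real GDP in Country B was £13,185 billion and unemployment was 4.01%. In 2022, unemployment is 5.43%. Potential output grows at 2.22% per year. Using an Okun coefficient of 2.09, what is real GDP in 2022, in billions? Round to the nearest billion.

£13,086 billion

Δu = 5.43 - 4.01 = 1.42 points.
Okun's law (growth form): g_Y = g_Y* - β × Δu = 2.22 - 2.09 × (1.42) = 2.22 - 2.9678 = -0.7478%.
Real GDP in the next year = 13185 × (1 - 0.7478/100) = 13185 × 0.992522 ≈ 13086 billion.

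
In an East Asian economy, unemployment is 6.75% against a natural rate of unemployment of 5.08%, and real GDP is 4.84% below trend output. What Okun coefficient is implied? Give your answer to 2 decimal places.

β ≈ 2.90

Okun's law: output gap = -β × (u - u*).
-4.84 = -β × (6.75 - 5.08) = -β × 1.67, so β = 4.84/1.67 = 2.90.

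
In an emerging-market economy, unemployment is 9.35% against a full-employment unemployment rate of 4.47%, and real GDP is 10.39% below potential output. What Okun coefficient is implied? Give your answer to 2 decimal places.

Okun's law: output gap = -β × (u - u*).
-10.39 = -β × (9.35 - 4.47) = -β × 4.88, so β = 10.39/4.88 = 2.13.

β ≈ 2.13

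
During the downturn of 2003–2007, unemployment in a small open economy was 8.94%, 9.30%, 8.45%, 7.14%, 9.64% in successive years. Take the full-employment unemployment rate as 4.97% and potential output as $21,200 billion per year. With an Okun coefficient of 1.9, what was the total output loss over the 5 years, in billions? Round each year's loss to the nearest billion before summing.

Year 2003: gap = -1.9 × (8.94 - 4.97) = -7.543%, loss ≈ 21200 × 7.543/100 ≈ 1599.
Year 2004: gap = -1.9 × (9.3 - 4.97) = -8.227%, loss ≈ 21200 × 8.227/100 ≈ 1744.
Year 2005: gap = -1.9 × (8.45 - 4.97) = -6.612%, loss ≈ 21200 × 6.612/100 ≈ 1402.
Year 2006: gap = -1.9 × (7.14 - 4.97) = -4.123%, loss ≈ 21200 × 4.123/100 ≈ 874.
Year 2007: gap = -1.9 × (9.64 - 4.97) = -8.873%, loss ≈ 21200 × 8.873/100 ≈ 1881.
Total lost output = 1599 + 1744 + 1402 + 874 + 1881 = 7500 billion.

$7,500 billion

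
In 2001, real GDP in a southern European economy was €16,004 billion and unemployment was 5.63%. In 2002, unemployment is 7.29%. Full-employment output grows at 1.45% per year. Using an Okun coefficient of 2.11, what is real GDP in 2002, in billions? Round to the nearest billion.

Δu = 7.29 - 5.63 = 1.66 points.
Okun's law (growth form): g_Y = g_Y* - β × Δu = 1.45 - 2.11 × (1.66) = 1.45 - 3.5026 = -2.0526%.
Real GDP in the next year = 16004 × (1 - 2.0526/100) = 16004 × 0.979474 ≈ 15676 billion.

€15,676 billion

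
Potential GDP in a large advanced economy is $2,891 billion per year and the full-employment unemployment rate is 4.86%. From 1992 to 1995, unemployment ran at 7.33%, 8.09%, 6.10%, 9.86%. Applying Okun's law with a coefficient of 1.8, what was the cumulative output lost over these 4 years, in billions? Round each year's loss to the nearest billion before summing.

Year 1992: gap = -1.8 × (7.33 - 4.86) = -4.446%, loss ≈ 2891 × 4.446/100 ≈ 129.
Year 1993: gap = -1.8 × (8.09 - 4.86) = -5.814%, loss ≈ 2891 × 5.814/100 ≈ 168.
Year 1994: gap = -1.8 × (6.1 - 4.86) = -2.232%, loss ≈ 2891 × 2.232/100 ≈ 65.
Year 1995: gap = -1.8 × (9.86 - 4.86) = -9%, loss ≈ 2891 × 9/100 ≈ 260.
Total lost output = 129 + 168 + 65 + 260 = 622 billion.

$622 billion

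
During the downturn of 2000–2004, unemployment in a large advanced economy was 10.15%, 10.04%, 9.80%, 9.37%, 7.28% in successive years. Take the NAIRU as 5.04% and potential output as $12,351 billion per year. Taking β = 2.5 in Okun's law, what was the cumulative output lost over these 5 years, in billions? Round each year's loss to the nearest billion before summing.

$6,621 billion

Year 2000: gap = -2.5 × (10.15 - 5.04) = -12.775%, loss ≈ 12351 × 12.775/100 ≈ 1578.
Year 2001: gap = -2.5 × (10.04 - 5.04) = -12.5%, loss ≈ 12351 × 12.5/100 ≈ 1544.
Year 2002: gap = -2.5 × (9.8 - 5.04) = -11.9%, loss ≈ 12351 × 11.9/100 ≈ 1470.
Year 2003: gap = -2.5 × (9.37 - 5.04) = -10.825%, loss ≈ 12351 × 10.825/100 ≈ 1337.
Year 2004: gap = -2.5 × (7.28 - 5.04) = -5.6%, loss ≈ 12351 × 5.6/100 ≈ 692.
Total lost output = 1578 + 1544 + 1470 + 1337 + 692 = 6621 billion.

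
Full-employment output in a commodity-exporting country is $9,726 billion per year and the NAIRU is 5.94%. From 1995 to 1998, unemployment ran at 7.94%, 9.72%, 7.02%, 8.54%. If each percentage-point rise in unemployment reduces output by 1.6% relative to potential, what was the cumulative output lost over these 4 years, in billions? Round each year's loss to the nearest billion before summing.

Year 1995: gap = -1.6 × (7.94 - 5.94) = -3.2%, loss ≈ 9726 × 3.2/100 ≈ 311.
Year 1996: gap = -1.6 × (9.72 - 5.94) = -6.048%, loss ≈ 9726 × 6.048/100 ≈ 588.
Year 1997: gap = -1.6 × (7.02 - 5.94) = -1.728%, loss ≈ 9726 × 1.728/100 ≈ 168.
Year 1998: gap = -1.6 × (8.54 - 5.94) = -4.16%, loss ≈ 9726 × 4.16/100 ≈ 405.
Total lost output = 311 + 588 + 168 + 405 = 1472 billion.

$1,472 billion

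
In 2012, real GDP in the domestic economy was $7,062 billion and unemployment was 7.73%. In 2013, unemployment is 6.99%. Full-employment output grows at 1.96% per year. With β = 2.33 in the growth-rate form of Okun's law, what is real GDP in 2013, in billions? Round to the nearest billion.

$7,322 billion

Δu = 6.99 - 7.73 = -0.74 points.
Okun's law (growth form): g_Y = g_Y* - β × Δu = 1.96 - 2.33 × (-0.74) = 1.96 + 1.7242 = 3.6842%.
Real GDP in the next year = 7062 × (1 + 3.6842/100) = 7062 × 1.036842 ≈ 7322 billion.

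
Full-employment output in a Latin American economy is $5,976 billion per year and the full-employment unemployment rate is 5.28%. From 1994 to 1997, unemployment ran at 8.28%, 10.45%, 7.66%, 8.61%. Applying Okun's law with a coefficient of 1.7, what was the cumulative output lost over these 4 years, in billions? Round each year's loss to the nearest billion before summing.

$1,410 billion

Year 1994: gap = -1.7 × (8.28 - 5.28) = -5.1%, loss ≈ 5976 × 5.1/100 ≈ 305.
Year 1995: gap = -1.7 × (10.45 - 5.28) = -8.789%, loss ≈ 5976 × 8.789/100 ≈ 525.
Year 1996: gap = -1.7 × (7.66 - 5.28) = -4.046%, loss ≈ 5976 × 4.046/100 ≈ 242.
Year 1997: gap = -1.7 × (8.61 - 5.28) = -5.661%, loss ≈ 5976 × 5.661/100 ≈ 338.
Total lost output = 305 + 525 + 242 + 338 = 1410 billion.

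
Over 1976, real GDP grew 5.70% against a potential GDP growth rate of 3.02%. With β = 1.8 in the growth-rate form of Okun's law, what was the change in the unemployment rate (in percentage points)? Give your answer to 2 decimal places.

Growth-rate Okun's law: g_Y = g_Y* - β × Δu, so Δu = (g_Y* - g_Y)/β.
Δu = (3.02 - 5.7)/1.8 = -2.68/1.8 = -1.49 percentage points.

-1.49 percentage points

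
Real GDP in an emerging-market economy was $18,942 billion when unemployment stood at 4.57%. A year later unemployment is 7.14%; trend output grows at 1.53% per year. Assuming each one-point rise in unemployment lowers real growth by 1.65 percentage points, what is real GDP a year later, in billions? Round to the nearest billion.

$18,429 billion

Δu = 7.14 - 4.57 = 2.57 points.
Okun's law (growth form): g_Y = g_Y* - β × Δu = 1.53 - 1.65 × (2.57) = 1.53 - 4.2405 = -2.7105%.
Real GDP in the next year = 18942 × (1 - 2.7105/100) = 18942 × 0.972895 ≈ 18429 billion.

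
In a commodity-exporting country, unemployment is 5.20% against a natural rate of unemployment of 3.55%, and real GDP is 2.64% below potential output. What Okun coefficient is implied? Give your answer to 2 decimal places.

Okun's law: output gap = -β × (u - u*).
-2.64 = -β × (5.2 - 3.55) = -β × 1.65, so β = 2.64/1.65 = 1.60.

β ≈ 1.60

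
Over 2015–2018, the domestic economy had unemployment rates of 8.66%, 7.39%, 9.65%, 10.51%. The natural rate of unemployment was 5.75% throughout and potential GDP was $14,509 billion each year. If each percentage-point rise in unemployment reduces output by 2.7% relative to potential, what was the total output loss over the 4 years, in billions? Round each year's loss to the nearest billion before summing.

$5,175 billion

Year 2015: gap = -2.7 × (8.66 - 5.75) = -7.857%, loss ≈ 14509 × 7.857/100 ≈ 1140.
Year 2016: gap = -2.7 × (7.39 - 5.75) = -4.428%, loss ≈ 14509 × 4.428/100 ≈ 642.
Year 2017: gap = -2.7 × (9.65 - 5.75) = -10.53%, loss ≈ 14509 × 10.53/100 ≈ 1528.
Year 2018: gap = -2.7 × (10.51 - 5.75) = -12.852%, loss ≈ 14509 × 12.852/100 ≈ 1865.
Total lost output = 1140 + 642 + 1528 + 1865 = 5175 billion.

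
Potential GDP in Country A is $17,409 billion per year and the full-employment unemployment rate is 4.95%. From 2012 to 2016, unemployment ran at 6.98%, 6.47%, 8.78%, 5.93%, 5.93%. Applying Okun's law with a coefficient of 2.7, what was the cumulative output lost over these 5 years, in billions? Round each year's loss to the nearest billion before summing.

$4,390 billion

Year 2012: gap = -2.7 × (6.98 - 4.95) = -5.481%, loss ≈ 17409 × 5.481/100 ≈ 954.
Year 2013: gap = -2.7 × (6.47 - 4.95) = -4.104%, loss ≈ 17409 × 4.104/100 ≈ 714.
Year 2014: gap = -2.7 × (8.78 - 4.95) = -10.341%, loss ≈ 17409 × 10.341/100 ≈ 1800.
Year 2015: gap = -2.7 × (5.93 - 4.95) = -2.646%, loss ≈ 17409 × 2.646/100 ≈ 461.
Year 2016: gap = -2.7 × (5.93 - 4.95) = -2.646%, loss ≈ 17409 × 2.646/100 ≈ 461.
Total lost output = 954 + 714 + 1800 + 461 + 461 = 4390 billion.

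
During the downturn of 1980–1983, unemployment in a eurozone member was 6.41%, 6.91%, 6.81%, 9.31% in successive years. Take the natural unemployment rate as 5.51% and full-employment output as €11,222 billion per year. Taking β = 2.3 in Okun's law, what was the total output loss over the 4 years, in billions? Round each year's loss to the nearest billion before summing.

Year 1980: gap = -2.3 × (6.41 - 5.51) = -2.07%, loss ≈ 11222 × 2.07/100 ≈ 232.
Year 1981: gap = -2.3 × (6.91 - 5.51) = -3.22%, loss ≈ 11222 × 3.22/100 ≈ 361.
Year 1982: gap = -2.3 × (6.81 - 5.51) = -2.99%, loss ≈ 11222 × 2.99/100 ≈ 336.
Year 1983: gap = -2.3 × (9.31 - 5.51) = -8.74%, loss ≈ 11222 × 8.74/100 ≈ 981.
Total lost output = 232 + 361 + 336 + 981 = 1910 billion.

€1,910 billion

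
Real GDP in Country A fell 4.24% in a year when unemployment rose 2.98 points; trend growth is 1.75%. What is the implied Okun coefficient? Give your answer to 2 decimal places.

β ≈ 2.01

Growth form: g_Y = g_Y* - β × Δu, so β = (g_Y* - g_Y)/Δu.
β = (1.75 + 4.24)/2.98 = 5.99/2.98 = 2.01.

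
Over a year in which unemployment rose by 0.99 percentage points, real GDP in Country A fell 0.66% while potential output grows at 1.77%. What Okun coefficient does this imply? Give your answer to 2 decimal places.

β ≈ 2.45

Growth form: g_Y = g_Y* - β × Δu, so β = (g_Y* - g_Y)/Δu.
β = (1.77 + 0.66)/0.99 = 2.43/0.99 = 2.45.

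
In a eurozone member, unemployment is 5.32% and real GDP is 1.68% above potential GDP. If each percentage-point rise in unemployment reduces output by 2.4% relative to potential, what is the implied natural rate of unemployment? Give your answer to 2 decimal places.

From Okun's law, u - u* = -(output gap)/β = -(1.68)/2.4 = -0.7 points.
So u* = 5.32 + 0.7 = 6.02%.

6.02%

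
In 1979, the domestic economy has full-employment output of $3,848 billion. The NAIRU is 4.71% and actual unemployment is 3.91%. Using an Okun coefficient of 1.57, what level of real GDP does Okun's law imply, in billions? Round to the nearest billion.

Unemployment gap = 3.91 - 4.71 = -0.8 points, so the output gap is -1.57 × (-0.8) = 1.256%.
Actual GDP = 3848 × (1 + 1.256/100) = 3848 × 1.01256 ≈ 3896 billion.

$3,896 billion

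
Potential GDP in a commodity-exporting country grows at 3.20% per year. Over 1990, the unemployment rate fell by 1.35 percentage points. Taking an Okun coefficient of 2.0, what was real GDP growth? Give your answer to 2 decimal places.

5.90%

Growth-rate Okun's law: g_Y = g_Y* - β × Δu.
g_Y = 3.20 - 2.0 × (-1.35) = 3.2 + 2.7 = 5.9%, i.e. 5.90% to 2 d.p.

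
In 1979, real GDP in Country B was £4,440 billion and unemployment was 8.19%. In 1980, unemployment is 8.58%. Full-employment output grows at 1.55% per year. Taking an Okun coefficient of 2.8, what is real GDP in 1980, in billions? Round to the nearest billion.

£4,460 billion

Δu = 8.58 - 8.19 = 0.39 points.
Okun's law (growth form): g_Y = g_Y* - β × Δu = 1.55 - 2.8 × (0.39) = 1.55 - 1.092 = 0.458%.
Real GDP in the next year = 4440 × (1 + 0.458/100) = 4440 × 1.00458 ≈ 4460 billion.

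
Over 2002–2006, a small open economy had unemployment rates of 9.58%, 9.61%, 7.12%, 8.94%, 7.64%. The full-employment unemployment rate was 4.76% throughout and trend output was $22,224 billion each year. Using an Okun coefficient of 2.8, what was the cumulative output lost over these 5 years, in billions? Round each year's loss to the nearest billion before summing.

$11,879 billion

Year 2002: gap = -2.8 × (9.58 - 4.76) = -13.496%, loss ≈ 22224 × 13.496/100 ≈ 2999.
Year 2003: gap = -2.8 × (9.61 - 4.76) = -13.58%, loss ≈ 22224 × 13.58/100 ≈ 3018.
Year 2004: gap = -2.8 × (7.12 - 4.76) = -6.608%, loss ≈ 22224 × 6.608/100 ≈ 1469.
Year 2005: gap = -2.8 × (8.94 - 4.76) = -11.704%, loss ≈ 22224 × 11.704/100 ≈ 2601.
Year 2006: gap = -2.8 × (7.64 - 4.76) = -8.064%, loss ≈ 22224 × 8.064/100 ≈ 1792.
Total lost output = 2999 + 3018 + 1469 + 2601 + 1792 = 11879 billion.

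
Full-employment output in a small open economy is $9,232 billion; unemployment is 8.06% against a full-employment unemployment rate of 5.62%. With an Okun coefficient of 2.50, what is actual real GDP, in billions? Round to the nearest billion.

Unemployment gap = 8.06 - 5.62 = 2.44 points, so the output gap is -2.5 × 2.44 = -6.1%.
Actual GDP = 9232 × (1 - 6.1/100) = 9232 × 0.939 ≈ 8669 billion.

$8,669 billion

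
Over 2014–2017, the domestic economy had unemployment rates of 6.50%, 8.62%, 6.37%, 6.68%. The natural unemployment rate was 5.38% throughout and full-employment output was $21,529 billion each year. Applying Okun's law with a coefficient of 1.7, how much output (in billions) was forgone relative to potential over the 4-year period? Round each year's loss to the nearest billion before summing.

$2,434 billion

Year 2014: gap = -1.7 × (6.5 - 5.38) = -1.904%, loss ≈ 21529 × 1.904/100 ≈ 410.
Year 2015: gap = -1.7 × (8.62 - 5.38) = -5.508%, loss ≈ 21529 × 5.508/100 ≈ 1186.
Year 2016: gap = -1.7 × (6.37 - 5.38) = -1.683%, loss ≈ 21529 × 1.683/100 ≈ 362.
Year 2017: gap = -1.7 × (6.68 - 5.38) = -2.21%, loss ≈ 21529 × 2.21/100 ≈ 476.
Total lost output = 410 + 1186 + 362 + 476 = 2434 billion.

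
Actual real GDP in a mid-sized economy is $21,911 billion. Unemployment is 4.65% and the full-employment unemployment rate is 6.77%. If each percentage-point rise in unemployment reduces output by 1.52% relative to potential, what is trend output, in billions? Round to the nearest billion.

$21,227 billion

Unemployment gap = 4.65 - 6.77 = -2.12 points, so output gap = -1.52 × (-2.12) = 3.2224%.
Since Y = Y* × (1 + gap/100), Y* = 21911/1.032224 ≈ 21227 billion.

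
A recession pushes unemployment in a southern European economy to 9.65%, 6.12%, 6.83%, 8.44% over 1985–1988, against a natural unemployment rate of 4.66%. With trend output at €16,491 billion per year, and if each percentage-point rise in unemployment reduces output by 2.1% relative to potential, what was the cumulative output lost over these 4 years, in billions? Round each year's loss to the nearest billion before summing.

Year 1985: gap = -2.1 × (9.65 - 4.66) = -10.479%, loss ≈ 16491 × 10.479/100 ≈ 1728.
Year 1986: gap = -2.1 × (6.12 - 4.66) = -3.066%, loss ≈ 16491 × 3.066/100 ≈ 506.
Year 1987: gap = -2.1 × (6.83 - 4.66) = -4.557%, loss ≈ 16491 × 4.557/100 ≈ 751.
Year 1988: gap = -2.1 × (8.44 - 4.66) = -7.938%, loss ≈ 16491 × 7.938/100 ≈ 1309.
Total lost output = 1728 + 506 + 751 + 1309 = 4294 billion.

€4,294 billion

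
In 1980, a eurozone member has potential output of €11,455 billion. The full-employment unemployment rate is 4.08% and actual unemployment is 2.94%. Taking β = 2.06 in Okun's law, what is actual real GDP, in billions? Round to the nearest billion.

€11,724 billion

Unemployment gap = 2.94 - 4.08 = -1.14 points, so the output gap is -2.06 × (-1.14) = 2.3484%.
Actual GDP = 11455 × (1 + 2.3484/100) = 11455 × 1.023484 ≈ 11724 billion.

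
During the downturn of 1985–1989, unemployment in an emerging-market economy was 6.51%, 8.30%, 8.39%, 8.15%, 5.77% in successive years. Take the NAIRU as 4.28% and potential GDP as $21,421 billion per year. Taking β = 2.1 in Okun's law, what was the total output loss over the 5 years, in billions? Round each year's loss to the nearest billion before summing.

$7,071 billion

Year 1985: gap = -2.1 × (6.51 - 4.28) = -4.683%, loss ≈ 21421 × 4.683/100 ≈ 1003.
Year 1986: gap = -2.1 × (8.3 - 4.28) = -8.442%, loss ≈ 21421 × 8.442/100 ≈ 1808.
Year 1987: gap = -2.1 × (8.39 - 4.28) = -8.631%, loss ≈ 21421 × 8.631/100 ≈ 1849.
Year 1988: gap = -2.1 × (8.15 - 4.28) = -8.127%, loss ≈ 21421 × 8.127/100 ≈ 1741.
Year 1989: gap = -2.1 × (5.77 - 4.28) = -3.129%, loss ≈ 21421 × 3.129/100 ≈ 670.
Total lost output = 1003 + 1808 + 1849 + 1741 + 670 = 7071 billion.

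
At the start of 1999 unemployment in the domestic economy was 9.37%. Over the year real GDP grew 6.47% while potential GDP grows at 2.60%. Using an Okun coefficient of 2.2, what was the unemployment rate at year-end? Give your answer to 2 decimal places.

Growth-rate Okun's law: g_Y = g_Y* - β × Δu, so Δu = (g_Y* - g_Y)/β.
Δu = (2.6 - 6.47)/2.2 = -3.87/2.2 = -1.76 percentage points.
Year-end unemployment = 9.37 - 1.76 = 7.61%.

7.61%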